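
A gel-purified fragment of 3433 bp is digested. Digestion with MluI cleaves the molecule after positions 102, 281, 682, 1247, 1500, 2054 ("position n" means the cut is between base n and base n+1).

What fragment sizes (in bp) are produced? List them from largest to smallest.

Linear molecule, 6 cuts → 7 fragments:
  102 − 0 = 102 bp
  281 − 102 = 179 bp
  682 − 281 = 401 bp
  1247 − 682 = 565 bp
  1500 − 1247 = 253 bp
  2054 − 1500 = 554 bp
  3433 − 2054 = 1379 bp
Sorted largest to smallest: 1379, 565, 554, 401, 253, 179, 102 bp.

1379, 565, 554, 401, 253, 179, 102 bp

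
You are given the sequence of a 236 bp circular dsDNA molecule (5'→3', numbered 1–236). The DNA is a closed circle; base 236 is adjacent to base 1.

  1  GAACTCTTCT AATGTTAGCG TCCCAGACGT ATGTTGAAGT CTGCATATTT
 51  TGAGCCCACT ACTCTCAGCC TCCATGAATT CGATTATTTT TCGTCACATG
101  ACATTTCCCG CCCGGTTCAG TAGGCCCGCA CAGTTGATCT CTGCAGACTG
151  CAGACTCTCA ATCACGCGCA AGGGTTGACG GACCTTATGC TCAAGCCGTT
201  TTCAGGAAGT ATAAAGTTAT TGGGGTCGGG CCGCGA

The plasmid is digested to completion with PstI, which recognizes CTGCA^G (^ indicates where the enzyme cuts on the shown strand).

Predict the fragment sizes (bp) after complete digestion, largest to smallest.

PstI sites (CTGCAG) start at positions 141, 148.
PstI cuts after base 5 of each site (before the last base), so after positions 145, 152.
Circular molecule, 2 cuts → 2 fragments:
  146–152 → 7 bp
  153–236 then 1–145 → 84 + 145 = 229 bp
Sorted largest to smallest: 229, 7 bp.

229, 7 bp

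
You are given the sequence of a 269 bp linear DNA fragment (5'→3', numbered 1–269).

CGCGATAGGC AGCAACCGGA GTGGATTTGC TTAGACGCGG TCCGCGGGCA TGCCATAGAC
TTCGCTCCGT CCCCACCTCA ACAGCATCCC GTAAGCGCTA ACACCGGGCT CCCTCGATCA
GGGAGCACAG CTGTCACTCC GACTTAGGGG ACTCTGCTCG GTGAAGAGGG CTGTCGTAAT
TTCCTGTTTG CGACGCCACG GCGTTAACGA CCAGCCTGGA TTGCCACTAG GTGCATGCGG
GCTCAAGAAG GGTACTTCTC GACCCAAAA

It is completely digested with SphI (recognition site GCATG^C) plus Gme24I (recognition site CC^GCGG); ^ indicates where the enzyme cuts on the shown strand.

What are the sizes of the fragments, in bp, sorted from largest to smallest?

185, 43, 32, 9 bp

SphI sites (GCATGC) start at positions 48, 233.
SphI cuts after base 5 of each site (before the last base), so after positions 52, 237.
The Gme24I site (CCGCGG) starts at position 42.
Gme24I cuts after base 2 of each site, so after position 43.
Combined cut positions: 43, 52, 237.
Linear molecule, 3 cuts → 4 fragments:
  1–43 → 43 bp
  44–52 → 9 bp
  53–237 → 185 bp
  238–269 → 32 bp
Sorted largest to smallest: 185, 43, 32, 9 bp.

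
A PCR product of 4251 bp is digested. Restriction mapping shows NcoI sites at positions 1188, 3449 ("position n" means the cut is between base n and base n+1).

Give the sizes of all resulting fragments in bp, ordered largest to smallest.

2261, 1188, 802 bp

Linear molecule, 2 cuts → 3 fragments:
  1188 − 0 = 1188 bp
  3449 − 1188 = 2261 bp
  4251 − 3449 = 802 bp
Sorted largest to smallest: 2261, 1188, 802 bp.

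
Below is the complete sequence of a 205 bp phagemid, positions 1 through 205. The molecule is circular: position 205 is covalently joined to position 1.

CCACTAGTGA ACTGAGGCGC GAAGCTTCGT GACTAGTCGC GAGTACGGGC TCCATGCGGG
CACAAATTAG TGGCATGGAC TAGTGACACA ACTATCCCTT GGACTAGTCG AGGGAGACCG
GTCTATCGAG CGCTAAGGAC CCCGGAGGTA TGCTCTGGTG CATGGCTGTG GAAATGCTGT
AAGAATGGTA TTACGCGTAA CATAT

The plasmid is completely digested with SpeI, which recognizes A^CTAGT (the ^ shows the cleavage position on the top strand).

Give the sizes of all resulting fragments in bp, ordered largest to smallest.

SpeI sites (ACTAGT) start at positions 3, 32, 79, 103.
SpeI cuts after the first base of each site, so after positions 3, 32, 79, 103.
Circular molecule, 4 cuts → 4 fragments:
  4–32 → 29 bp
  33–79 → 47 bp
  80–103 → 24 bp
  104–205 then 1–3 → 102 + 3 = 105 bp
Sorted largest to smallest: 105, 47, 29, 24 bp.

105, 47, 29, 24 bp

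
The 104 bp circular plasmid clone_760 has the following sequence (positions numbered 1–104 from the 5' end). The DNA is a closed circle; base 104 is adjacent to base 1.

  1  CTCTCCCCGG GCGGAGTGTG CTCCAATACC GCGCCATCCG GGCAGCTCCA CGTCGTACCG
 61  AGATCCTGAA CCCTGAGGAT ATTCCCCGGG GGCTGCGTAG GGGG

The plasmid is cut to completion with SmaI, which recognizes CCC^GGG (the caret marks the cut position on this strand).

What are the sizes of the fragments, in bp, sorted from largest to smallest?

79, 25 bp

SmaI sites (CCCGGG) start at positions 6, 85.
SmaI cuts after base 3 of each site, so after positions 8, 87.
Circular molecule, 2 cuts → 2 fragments:
  9–87 → 79 bp
  88–104 then 1–8 → 17 + 8 = 25 bp
Sorted largest to smallest: 79, 25 bp.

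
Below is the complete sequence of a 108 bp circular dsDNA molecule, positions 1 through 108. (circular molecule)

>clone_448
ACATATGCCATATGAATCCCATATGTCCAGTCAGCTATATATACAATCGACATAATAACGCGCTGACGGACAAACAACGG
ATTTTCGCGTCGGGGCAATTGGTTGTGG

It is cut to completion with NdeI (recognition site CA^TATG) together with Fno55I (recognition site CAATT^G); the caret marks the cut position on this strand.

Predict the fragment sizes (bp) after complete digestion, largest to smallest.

79, 11, 11, 7 bp

NdeI sites (CATATG) start at positions 2, 9, 20.
NdeI cuts after base 2 of each site, so after positions 3, 10, 21.
The Fno55I site (CAATTG) starts at position 96.
Fno55I cuts after base 5 of each site (before the last base), so after position 100.
Combined cut positions: 3, 10, 21, 100.
Circular molecule, 4 cuts → 4 fragments:
  4–10 → 7 bp
  11–21 → 11 bp
  22–100 → 79 bp
  101–108 then 1–3 → 8 + 3 = 11 bp
Sorted largest to smallest: 79, 11, 11, 7 bp.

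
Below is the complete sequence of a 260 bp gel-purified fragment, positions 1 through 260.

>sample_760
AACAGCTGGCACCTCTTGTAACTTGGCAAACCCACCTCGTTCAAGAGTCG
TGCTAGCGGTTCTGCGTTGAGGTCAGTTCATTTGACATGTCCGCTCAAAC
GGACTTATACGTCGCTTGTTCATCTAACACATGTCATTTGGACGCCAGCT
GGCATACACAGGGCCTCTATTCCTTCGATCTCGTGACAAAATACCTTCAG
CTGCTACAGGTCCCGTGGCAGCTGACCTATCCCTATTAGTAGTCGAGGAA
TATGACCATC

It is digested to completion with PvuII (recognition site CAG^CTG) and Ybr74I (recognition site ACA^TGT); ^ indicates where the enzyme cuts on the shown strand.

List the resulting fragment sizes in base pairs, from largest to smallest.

82, 52, 44, 39, 21, 17, 5 bp

PvuII sites (CAGCTG) start at positions 3, 146, 198, 219.
PvuII cuts after base 3 of each site, so after positions 5, 148, 200, 221.
Ybr74I sites (ACATGT) start at positions 85, 129.
Ybr74I cuts after base 3 of each site, so after positions 87, 131.
Combined cut positions: 5, 87, 131, 148, 200, 221.
Linear molecule, 6 cuts → 7 fragments:
  1–5 → 5 bp
  6–87 → 82 bp
  88–131 → 44 bp
  132–148 → 17 bp
  149–200 → 52 bp
  201–221 → 21 bp
  222–260 → 39 bp
Sorted largest to smallest: 82, 52, 44, 39, 21, 17, 5 bp.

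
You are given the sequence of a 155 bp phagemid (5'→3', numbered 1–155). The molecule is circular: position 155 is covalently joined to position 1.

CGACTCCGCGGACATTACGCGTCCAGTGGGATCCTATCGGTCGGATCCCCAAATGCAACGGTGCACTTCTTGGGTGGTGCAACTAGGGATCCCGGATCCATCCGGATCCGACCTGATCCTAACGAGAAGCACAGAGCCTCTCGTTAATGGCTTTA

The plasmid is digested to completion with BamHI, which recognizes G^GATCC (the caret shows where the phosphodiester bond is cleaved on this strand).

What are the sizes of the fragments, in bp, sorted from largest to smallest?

BamHI sites (GGATCC) start at positions 29, 43, 87, 94, 104.
BamHI cuts after the first base of each site, so after positions 29, 43, 87, 94, 104.
Circular molecule, 5 cuts → 5 fragments:
  30–43 → 14 bp
  44–87 → 44 bp
  88–94 → 7 bp
  95–104 → 10 bp
  105–155 then 1–29 → 51 + 29 = 80 bp
Sorted largest to smallest: 80, 44, 14, 10, 7 bp.

80, 44, 14, 10, 7 bp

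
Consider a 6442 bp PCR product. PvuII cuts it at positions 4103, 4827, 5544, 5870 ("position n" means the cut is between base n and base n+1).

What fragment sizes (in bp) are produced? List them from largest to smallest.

Linear molecule, 4 cuts → 5 fragments:
  4103 − 0 = 4103 bp
  4827 − 4103 = 724 bp
  5544 − 4827 = 717 bp
  5870 − 5544 = 326 bp
  6442 − 5870 = 572 bp
Sorted largest to smallest: 4103, 724, 717, 572, 326 bp.

4103, 724, 717, 572, 326 bp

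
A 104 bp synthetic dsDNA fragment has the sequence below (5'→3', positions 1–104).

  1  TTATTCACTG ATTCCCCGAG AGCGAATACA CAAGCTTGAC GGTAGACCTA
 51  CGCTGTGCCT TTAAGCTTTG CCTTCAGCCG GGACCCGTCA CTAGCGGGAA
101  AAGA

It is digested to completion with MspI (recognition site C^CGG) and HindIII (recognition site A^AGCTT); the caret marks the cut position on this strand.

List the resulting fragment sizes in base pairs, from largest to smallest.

32, 31, 26, 15 bp

The MspI site (CCGG) starts at position 78.
MspI cuts after the first base of each site, so after position 78.
HindIII sites (AAGCTT) start at positions 32, 63.
HindIII cuts after the first base of each site, so after positions 32, 63.
Combined cut positions: 32, 63, 78.
Linear molecule, 3 cuts → 4 fragments:
  1–32 → 32 bp
  33–63 → 31 bp
  64–78 → 15 bp
  79–104 → 26 bp
Sorted largest to smallest: 32, 31, 26, 15 bp.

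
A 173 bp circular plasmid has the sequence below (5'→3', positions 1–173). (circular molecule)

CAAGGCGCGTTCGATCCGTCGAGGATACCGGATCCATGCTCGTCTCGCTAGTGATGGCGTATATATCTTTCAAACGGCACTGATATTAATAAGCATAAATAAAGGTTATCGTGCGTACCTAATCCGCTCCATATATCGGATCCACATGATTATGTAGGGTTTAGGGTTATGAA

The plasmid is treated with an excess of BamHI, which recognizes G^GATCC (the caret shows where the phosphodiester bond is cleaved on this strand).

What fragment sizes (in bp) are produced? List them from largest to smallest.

108, 65 bp

BamHI sites (GGATCC) start at positions 30, 138.
BamHI cuts after the first base of each site, so after positions 30, 138.
Circular molecule, 2 cuts → 2 fragments:
  31–138 → 108 bp
  139–173 then 1–30 → 35 + 30 = 65 bp
Sorted largest to smallest: 108, 65 bp.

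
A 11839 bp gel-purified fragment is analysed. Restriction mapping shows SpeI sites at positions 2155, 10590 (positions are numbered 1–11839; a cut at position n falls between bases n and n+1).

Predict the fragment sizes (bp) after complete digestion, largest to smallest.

8435, 2155, 1249 bp

Linear molecule, 2 cuts → 3 fragments:
  2155 − 0 = 2155 bp
  10590 − 2155 = 8435 bp
  11839 − 10590 = 1249 bp
Sorted largest to smallest: 8435, 2155, 1249 bp.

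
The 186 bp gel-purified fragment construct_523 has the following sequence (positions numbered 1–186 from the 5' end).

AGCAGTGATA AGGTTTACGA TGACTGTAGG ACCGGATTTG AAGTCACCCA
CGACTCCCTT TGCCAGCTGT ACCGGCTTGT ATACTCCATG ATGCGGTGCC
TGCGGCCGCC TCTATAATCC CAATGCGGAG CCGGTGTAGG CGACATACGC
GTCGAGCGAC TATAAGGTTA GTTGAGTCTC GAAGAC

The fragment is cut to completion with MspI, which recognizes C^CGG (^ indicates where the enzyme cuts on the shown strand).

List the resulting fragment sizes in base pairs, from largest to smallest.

MspI sites (CCGG) start at positions 32, 72, 131.
MspI cuts after the first base of each site, so after positions 32, 72, 131.
Linear molecule, 3 cuts → 4 fragments:
  1–32 → 32 bp
  33–72 → 40 bp
  73–131 → 59 bp
  132–186 → 55 bp
Sorted largest to smallest: 59, 55, 40, 32 bp.

59, 55, 40, 32 bp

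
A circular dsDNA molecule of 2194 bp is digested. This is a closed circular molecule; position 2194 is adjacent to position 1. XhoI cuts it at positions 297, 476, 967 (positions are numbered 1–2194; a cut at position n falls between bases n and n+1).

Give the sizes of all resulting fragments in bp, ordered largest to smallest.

Circular molecule, 3 cuts → 3 fragments:
  476 − 297 = 179 bp
  967 − 476 = 491 bp
  wrap: 2194 − 967 + 297 = 1524 bp
Sorted largest to smallest: 1524, 491, 179 bp.

1524, 491, 179 bp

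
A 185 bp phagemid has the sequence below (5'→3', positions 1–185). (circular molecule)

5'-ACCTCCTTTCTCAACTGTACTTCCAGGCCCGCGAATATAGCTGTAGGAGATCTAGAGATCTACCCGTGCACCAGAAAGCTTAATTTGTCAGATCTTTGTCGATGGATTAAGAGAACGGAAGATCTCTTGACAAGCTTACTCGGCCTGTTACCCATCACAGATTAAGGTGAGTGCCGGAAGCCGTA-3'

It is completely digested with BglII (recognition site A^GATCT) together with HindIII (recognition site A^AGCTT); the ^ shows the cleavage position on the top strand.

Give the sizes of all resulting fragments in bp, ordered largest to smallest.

101, 30, 20, 14, 12, 8 bp

BglII sites (AGATCT) start at positions 48, 56, 90, 120.
BglII cuts after the first base of each site, so after positions 48, 56, 90, 120.
HindIII sites (AAGCTT) start at positions 76, 132.
HindIII cuts after the first base of each site, so after positions 76, 132.
Combined cut positions: 48, 56, 76, 90, 120, 132.
Circular molecule, 6 cuts → 6 fragments:
  49–56 → 8 bp
  57–76 → 20 bp
  77–90 → 14 bp
  91–120 → 30 bp
  121–132 → 12 bp
  133–185 then 1–48 → 53 + 48 = 101 bp
Sorted largest to smallest: 101, 30, 20, 14, 12, 8 bp.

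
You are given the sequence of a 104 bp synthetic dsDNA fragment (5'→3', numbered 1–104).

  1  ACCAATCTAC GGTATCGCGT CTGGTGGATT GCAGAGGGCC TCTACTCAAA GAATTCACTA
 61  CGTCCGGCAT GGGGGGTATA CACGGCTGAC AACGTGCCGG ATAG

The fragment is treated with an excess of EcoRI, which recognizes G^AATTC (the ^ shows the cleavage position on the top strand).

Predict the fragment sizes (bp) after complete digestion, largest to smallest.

The EcoRI site (GAATTC) starts at position 51.
EcoRI cuts after the first base of each site, so after position 51.
Linear molecule, 1 cut → 2 fragments:
  1–51 → 51 bp
  52–104 → 53 bp
Sorted largest to smallest: 53, 51 bp.

53, 51 bp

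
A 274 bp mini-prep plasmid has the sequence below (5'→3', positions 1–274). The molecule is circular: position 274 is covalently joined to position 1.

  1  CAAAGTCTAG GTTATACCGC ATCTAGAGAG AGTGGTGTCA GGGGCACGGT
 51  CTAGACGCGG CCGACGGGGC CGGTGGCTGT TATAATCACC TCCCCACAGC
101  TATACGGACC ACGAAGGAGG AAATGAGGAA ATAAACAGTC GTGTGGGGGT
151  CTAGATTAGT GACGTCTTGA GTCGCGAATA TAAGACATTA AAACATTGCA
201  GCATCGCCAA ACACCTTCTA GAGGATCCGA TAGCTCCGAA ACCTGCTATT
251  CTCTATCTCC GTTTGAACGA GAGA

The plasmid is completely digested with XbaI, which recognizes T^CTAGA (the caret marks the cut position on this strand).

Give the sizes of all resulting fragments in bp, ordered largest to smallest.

100, 79, 67, 28 bp

XbaI sites (TCTAGA) start at positions 22, 50, 150, 217.
XbaI cuts after the first base of each site, so after positions 22, 50, 150, 217.
Circular molecule, 4 cuts → 4 fragments:
  23–50 → 28 bp
  51–150 → 100 bp
  151–217 → 67 bp
  218–274 then 1–22 → 57 + 22 = 79 bp
Sorted largest to smallest: 100, 79, 67, 28 bp.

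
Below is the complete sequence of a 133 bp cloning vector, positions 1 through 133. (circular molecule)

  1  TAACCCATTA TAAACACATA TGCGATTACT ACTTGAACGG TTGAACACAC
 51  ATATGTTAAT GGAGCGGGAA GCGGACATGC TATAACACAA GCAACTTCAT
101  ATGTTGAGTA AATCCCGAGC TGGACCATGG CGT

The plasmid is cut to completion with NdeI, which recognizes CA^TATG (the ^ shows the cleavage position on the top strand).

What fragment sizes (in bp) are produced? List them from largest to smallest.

52, 48, 33 bp

NdeI sites (CATATG) start at positions 17, 50, 98.
NdeI cuts after base 2 of each site, so after positions 18, 51, 99.
Circular molecule, 3 cuts → 3 fragments:
  19–51 → 33 bp
  52–99 → 48 bp
  100–133 then 1–18 → 34 + 18 = 52 bp
Sorted largest to smallest: 52, 48, 33 bp.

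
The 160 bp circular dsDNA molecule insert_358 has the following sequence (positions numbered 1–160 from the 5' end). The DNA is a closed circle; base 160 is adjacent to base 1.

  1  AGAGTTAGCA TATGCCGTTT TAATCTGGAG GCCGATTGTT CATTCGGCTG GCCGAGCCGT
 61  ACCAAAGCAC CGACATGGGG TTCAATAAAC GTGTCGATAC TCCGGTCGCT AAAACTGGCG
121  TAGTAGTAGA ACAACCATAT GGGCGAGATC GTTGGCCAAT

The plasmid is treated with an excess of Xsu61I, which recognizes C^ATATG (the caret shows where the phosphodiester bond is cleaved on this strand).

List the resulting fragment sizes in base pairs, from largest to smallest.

127, 33 bp

Xsu61I sites (CATATG) start at positions 9, 136.
Xsu61I cuts after the first base of each site, so after positions 9, 136.
Circular molecule, 2 cuts → 2 fragments:
  10–136 → 127 bp
  137–160 then 1–9 → 24 + 9 = 33 bp
Sorted largest to smallest: 127, 33 bp.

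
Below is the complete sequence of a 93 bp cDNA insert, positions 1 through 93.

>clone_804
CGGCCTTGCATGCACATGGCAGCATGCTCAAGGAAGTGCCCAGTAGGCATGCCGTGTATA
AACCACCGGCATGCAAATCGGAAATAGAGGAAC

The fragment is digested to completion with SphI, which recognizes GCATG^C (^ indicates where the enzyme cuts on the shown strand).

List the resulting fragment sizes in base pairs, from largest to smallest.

25, 22, 20, 14, 12 bp

SphI sites (GCATGC) start at positions 8, 22, 47, 69.
SphI cuts after base 5 of each site (before the last base), so after positions 12, 26, 51, 73.
Linear molecule, 4 cuts → 5 fragments:
  1–12 → 12 bp
  13–26 → 14 bp
  27–51 → 25 bp
  52–73 → 22 bp
  74–93 → 20 bp
Sorted largest to smallest: 25, 22, 20, 14, 12 bp.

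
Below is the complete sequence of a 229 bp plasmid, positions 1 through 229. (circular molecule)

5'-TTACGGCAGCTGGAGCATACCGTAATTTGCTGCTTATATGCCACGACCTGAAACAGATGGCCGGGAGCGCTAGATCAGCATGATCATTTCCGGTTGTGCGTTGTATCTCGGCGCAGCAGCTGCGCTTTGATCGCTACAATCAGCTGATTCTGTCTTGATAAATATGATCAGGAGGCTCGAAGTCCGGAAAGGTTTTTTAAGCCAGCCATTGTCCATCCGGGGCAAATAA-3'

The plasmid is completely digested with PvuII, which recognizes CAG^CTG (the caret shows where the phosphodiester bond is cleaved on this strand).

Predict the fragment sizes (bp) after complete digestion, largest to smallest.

PvuII sites (CAGCTG) start at positions 7, 117, 141.
PvuII cuts after base 3 of each site, so after positions 9, 119, 143.
Circular molecule, 3 cuts → 3 fragments:
  10–119 → 110 bp
  120–143 → 24 bp
  144–229 then 1–9 → 86 + 9 = 95 bp
Sorted largest to smallest: 110, 95, 24 bp.

110, 95, 24 bp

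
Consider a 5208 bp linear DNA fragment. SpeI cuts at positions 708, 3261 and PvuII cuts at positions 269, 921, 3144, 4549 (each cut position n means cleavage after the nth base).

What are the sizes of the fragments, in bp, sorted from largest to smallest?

2223, 1288, 659, 439, 269, 213, 117 bp

Combined cut positions (sorted): 269, 708, 921, 3144, 3261, 4549.
Linear molecule, 6 cuts → 7 fragments:
  269 − 0 = 269 bp
  708 − 269 = 439 bp
  921 − 708 = 213 bp
  3144 − 921 = 2223 bp
  3261 − 3144 = 117 bp
  4549 − 3261 = 1288 bp
  5208 − 4549 = 659 bp
Sorted largest to smallest: 2223, 1288, 659, 439, 269, 213, 117 bp.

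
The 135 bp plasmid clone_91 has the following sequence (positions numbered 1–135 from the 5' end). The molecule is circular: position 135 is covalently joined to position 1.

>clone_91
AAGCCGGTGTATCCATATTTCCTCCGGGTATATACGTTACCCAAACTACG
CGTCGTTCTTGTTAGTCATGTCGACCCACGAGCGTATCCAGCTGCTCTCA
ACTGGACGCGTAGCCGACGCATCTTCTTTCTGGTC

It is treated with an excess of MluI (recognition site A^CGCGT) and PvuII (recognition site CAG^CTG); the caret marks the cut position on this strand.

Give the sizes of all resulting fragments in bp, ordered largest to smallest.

77, 43, 15 bp

MluI sites (ACGCGT) start at positions 48, 106.
MluI cuts after the first base of each site, so after positions 48, 106.
The PvuII site (CAGCTG) starts at position 89.
PvuII cuts after base 3 of each site, so after position 91.
Combined cut positions: 48, 91, 106.
Circular molecule, 3 cuts → 3 fragments:
  49–91 → 43 bp
  92–106 → 15 bp
  107–135 then 1–48 → 29 + 48 = 77 bp
Sorted largest to smallest: 77, 43, 15 bp.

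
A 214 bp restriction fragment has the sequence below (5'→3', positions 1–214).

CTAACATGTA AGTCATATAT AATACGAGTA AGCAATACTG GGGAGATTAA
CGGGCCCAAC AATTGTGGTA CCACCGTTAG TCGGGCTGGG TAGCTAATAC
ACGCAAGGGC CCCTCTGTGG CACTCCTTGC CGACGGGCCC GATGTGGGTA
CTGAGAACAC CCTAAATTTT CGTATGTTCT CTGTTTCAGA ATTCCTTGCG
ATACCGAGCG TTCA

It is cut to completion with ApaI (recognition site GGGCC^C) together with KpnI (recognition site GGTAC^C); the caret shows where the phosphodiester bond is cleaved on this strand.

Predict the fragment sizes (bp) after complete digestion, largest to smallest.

ApaI sites (GGGCCC) start at positions 52, 107, 135.
ApaI cuts after base 5 of each site (before the last base), so after positions 56, 111, 139.
The KpnI site (GGTACC) starts at position 67.
KpnI cuts after base 5 of each site (before the last base), so after position 71.
Combined cut positions: 56, 71, 111, 139.
Linear molecule, 4 cuts → 5 fragments:
  1–56 → 56 bp
  57–71 → 15 bp
  72–111 → 40 bp
  112–139 → 28 bp
  140–214 → 75 bp
Sorted largest to smallest: 75, 56, 40, 28, 15 bp.

75, 56, 40, 28, 15 bp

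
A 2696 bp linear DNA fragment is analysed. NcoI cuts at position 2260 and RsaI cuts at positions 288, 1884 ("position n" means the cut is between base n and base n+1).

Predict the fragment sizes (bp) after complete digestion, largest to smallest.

Combined cut positions (sorted): 288, 1884, 2260.
Linear molecule, 3 cuts → 4 fragments:
  288 − 0 = 288 bp
  1884 − 288 = 1596 bp
  2260 − 1884 = 376 bp
  2696 − 2260 = 436 bp
Sorted largest to smallest: 1596, 436, 376, 288 bp.

1596, 436, 376, 288 bp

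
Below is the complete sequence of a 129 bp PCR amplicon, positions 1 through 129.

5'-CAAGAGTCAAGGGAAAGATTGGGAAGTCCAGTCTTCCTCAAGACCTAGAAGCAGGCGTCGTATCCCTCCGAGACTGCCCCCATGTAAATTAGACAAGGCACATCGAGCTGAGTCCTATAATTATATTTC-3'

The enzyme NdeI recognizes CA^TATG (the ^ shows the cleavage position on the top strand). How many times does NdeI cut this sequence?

No occurrence of CATATG is present in the sequence.
NdeI does not cut: 0 sites.

0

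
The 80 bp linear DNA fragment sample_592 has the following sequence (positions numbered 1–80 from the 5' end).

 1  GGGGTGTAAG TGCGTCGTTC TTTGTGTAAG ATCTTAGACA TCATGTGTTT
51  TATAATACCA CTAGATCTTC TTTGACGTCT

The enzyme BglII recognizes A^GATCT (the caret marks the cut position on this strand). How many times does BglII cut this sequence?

AGATCT occurs starting at positions 29, 63.
BglII cuts at 2 sites.

2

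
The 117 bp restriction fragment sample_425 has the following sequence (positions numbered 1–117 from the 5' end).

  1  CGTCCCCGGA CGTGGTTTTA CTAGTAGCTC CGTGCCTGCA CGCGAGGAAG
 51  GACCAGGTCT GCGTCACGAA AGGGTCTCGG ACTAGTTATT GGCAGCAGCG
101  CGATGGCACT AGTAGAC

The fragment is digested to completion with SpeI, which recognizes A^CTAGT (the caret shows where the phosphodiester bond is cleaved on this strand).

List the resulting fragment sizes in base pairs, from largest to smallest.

61, 27, 20, 9 bp

SpeI sites (ACTAGT) start at positions 20, 81, 108.
SpeI cuts after the first base of each site, so after positions 20, 81, 108.
Linear molecule, 3 cuts → 4 fragments:
  1–20 → 20 bp
  21–81 → 61 bp
  82–108 → 27 bp
  109–117 → 9 bp
Sorted largest to smallest: 61, 27, 20, 9 bp.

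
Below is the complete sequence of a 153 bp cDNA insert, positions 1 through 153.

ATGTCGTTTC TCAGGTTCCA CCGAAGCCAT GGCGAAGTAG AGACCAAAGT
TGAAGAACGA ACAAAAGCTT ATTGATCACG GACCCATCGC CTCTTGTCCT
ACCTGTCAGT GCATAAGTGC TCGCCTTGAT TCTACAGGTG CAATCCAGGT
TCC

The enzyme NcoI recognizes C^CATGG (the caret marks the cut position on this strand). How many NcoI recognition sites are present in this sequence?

CCATGG occurs starting at position 27.
NcoI cuts at 1 site.

1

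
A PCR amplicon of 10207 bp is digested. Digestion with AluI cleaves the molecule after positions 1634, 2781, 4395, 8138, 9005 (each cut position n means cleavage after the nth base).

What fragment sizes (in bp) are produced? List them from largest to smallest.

Linear molecule, 5 cuts → 6 fragments:
  1634 − 0 = 1634 bp
  2781 − 1634 = 1147 bp
  4395 − 2781 = 1614 bp
  8138 − 4395 = 3743 bp
  9005 − 8138 = 867 bp
  10207 − 9005 = 1202 bp
Sorted largest to smallest: 3743, 1634, 1614, 1202, 1147, 867 bp.

3743, 1634, 1614, 1202, 1147, 867 bp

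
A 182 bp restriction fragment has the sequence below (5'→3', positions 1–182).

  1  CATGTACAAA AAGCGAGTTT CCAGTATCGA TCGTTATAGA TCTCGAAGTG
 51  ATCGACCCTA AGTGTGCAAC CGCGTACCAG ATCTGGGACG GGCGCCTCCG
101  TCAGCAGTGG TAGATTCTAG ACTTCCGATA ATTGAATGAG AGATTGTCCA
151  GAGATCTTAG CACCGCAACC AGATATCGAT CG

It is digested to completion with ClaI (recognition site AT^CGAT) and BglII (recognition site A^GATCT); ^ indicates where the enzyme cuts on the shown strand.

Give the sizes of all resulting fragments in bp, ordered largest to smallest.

ClaI sites (ATCGAT) start at positions 26, 175.
ClaI cuts after base 2 of each site, so after positions 27, 176.
BglII sites (AGATCT) start at positions 38, 79, 152.
BglII cuts after the first base of each site, so after positions 38, 79, 152.
Combined cut positions: 27, 38, 79, 152, 176.
Linear molecule, 5 cuts → 6 fragments:
  1–27 → 27 bp
  28–38 → 11 bp
  39–79 → 41 bp
  80–152 → 73 bp
  153–176 → 24 bp
  177–182 → 6 bp
Sorted largest to smallest: 73, 41, 27, 24, 11, 6 bp.

73, 41, 27, 24, 11, 6 bp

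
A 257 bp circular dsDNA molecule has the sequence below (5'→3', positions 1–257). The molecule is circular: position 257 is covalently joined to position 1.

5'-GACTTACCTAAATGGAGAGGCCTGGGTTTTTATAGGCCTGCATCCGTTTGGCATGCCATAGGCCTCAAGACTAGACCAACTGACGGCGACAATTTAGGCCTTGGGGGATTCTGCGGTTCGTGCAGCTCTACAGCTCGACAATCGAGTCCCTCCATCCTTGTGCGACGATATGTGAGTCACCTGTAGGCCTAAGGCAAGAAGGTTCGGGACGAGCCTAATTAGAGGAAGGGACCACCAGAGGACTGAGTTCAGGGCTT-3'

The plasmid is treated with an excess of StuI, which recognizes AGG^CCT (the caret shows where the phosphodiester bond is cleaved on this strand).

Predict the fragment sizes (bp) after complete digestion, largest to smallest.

90, 89, 36, 26, 16 bp

StuI sites (AGGCCT) start at positions 18, 34, 60, 96, 185.
StuI cuts after base 3 of each site, so after positions 20, 36, 62, 98, 187.
Circular molecule, 5 cuts → 5 fragments:
  21–36 → 16 bp
  37–62 → 26 bp
  63–98 → 36 bp
  99–187 → 89 bp
  188–257 then 1–20 → 70 + 20 = 90 bp
Sorted largest to smallest: 90, 89, 36, 26, 16 bp.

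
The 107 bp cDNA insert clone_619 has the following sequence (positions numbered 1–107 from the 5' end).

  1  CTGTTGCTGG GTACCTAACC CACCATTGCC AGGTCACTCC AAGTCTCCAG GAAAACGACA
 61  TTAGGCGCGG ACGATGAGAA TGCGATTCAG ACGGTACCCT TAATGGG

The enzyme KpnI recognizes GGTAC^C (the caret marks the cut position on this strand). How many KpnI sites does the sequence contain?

2

GGTACC occurs starting at positions 10, 93.
KpnI cuts at 2 sites.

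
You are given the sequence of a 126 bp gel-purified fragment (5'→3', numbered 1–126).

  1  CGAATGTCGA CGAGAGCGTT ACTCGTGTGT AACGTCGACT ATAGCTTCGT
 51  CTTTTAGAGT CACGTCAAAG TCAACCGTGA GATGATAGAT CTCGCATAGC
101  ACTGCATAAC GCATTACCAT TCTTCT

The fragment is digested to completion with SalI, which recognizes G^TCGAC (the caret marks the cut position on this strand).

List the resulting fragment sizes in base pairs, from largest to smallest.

SalI sites (GTCGAC) start at positions 6, 34.
SalI cuts after the first base of each site, so after positions 6, 34.
Linear molecule, 2 cuts → 3 fragments:
  1–6 → 6 bp
  7–34 → 28 bp
  35–126 → 92 bp
Sorted largest to smallest: 92, 28, 6 bp.

92, 28, 6 bp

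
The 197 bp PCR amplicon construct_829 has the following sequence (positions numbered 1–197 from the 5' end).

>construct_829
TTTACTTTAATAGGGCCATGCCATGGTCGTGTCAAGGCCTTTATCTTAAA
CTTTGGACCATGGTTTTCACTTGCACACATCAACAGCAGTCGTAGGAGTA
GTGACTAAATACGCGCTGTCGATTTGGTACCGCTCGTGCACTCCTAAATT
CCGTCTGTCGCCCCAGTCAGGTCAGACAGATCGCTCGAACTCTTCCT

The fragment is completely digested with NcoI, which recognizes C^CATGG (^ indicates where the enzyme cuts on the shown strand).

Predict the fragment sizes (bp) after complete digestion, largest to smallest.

139, 37, 21 bp

NcoI sites (CCATGG) start at positions 21, 58.
NcoI cuts after the first base of each site, so after positions 21, 58.
Linear molecule, 2 cuts → 3 fragments:
  1–21 → 21 bp
  22–58 → 37 bp
  59–197 → 139 bp
Sorted largest to smallest: 139, 37, 21 bp.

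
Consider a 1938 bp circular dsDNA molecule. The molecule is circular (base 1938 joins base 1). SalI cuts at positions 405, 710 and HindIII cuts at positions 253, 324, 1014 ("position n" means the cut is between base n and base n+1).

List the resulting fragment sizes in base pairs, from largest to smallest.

Combined cut positions (sorted): 253, 324, 405, 710, 1014.
Circular molecule, 5 cuts → 5 fragments:
  324 − 253 = 71 bp
  405 − 324 = 81 bp
  710 − 405 = 305 bp
  1014 − 710 = 304 bp
  wrap: 1938 − 1014 + 253 = 1177 bp
Sorted largest to smallest: 1177, 305, 304, 81, 71 bp.

1177, 305, 304, 81, 71 bp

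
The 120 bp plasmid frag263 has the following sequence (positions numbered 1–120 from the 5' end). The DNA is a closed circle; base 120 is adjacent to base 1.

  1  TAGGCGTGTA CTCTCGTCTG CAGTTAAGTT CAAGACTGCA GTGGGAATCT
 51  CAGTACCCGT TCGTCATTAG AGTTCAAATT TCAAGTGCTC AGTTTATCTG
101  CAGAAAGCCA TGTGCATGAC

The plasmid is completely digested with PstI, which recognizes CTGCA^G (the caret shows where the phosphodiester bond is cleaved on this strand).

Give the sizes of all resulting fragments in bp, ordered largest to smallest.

62, 40, 18 bp

PstI sites (CTGCAG) start at positions 18, 36, 98.
PstI cuts after base 5 of each site (before the last base), so after positions 22, 40, 102.
Circular molecule, 3 cuts → 3 fragments:
  23–40 → 18 bp
  41–102 → 62 bp
  103–120 then 1–22 → 18 + 22 = 40 bp
Sorted largest to smallest: 62, 40, 18 bp.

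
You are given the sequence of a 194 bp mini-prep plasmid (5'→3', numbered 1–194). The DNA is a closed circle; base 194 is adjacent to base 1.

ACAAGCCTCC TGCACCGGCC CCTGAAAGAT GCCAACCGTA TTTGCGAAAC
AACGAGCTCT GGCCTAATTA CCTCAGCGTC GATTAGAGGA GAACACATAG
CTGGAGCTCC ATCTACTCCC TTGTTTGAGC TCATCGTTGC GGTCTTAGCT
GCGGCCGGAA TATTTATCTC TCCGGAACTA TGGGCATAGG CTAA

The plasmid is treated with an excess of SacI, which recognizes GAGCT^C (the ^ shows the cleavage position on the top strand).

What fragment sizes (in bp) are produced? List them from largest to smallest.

SacI sites (GAGCTC) start at positions 54, 104, 127.
SacI cuts after base 5 of each site (before the last base), so after positions 58, 108, 131.
Circular molecule, 3 cuts → 3 fragments:
  59–108 → 50 bp
  109–131 → 23 bp
  132–194 then 1–58 → 63 + 58 = 121 bp
Sorted largest to smallest: 121, 50, 23 bp.

121, 50, 23 bp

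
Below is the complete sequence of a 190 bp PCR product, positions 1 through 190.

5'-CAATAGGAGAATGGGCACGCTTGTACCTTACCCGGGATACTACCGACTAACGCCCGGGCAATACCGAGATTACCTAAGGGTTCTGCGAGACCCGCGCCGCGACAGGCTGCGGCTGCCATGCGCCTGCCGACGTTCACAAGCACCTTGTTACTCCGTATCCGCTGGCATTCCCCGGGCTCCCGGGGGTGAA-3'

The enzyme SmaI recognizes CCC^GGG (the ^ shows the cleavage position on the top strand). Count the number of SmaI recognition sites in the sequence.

4

CCCGGG occurs starting at positions 31, 53, 171, 179.
SmaI cuts at 4 sites.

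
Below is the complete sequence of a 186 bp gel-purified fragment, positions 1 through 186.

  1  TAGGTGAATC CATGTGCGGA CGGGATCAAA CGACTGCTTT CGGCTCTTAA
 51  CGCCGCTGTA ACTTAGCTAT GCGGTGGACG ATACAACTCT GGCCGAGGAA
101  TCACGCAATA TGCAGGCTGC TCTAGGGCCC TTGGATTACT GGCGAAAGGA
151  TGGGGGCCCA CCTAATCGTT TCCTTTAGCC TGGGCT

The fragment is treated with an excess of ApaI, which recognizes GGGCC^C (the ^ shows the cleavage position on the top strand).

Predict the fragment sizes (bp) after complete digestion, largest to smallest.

129, 29, 28 bp

ApaI sites (GGGCCC) start at positions 125, 154.
ApaI cuts after base 5 of each site (before the last base), so after positions 129, 158.
Linear molecule, 2 cuts → 3 fragments:
  1–129 → 129 bp
  130–158 → 29 bp
  159–186 → 28 bp
Sorted largest to smallest: 129, 29, 28 bp.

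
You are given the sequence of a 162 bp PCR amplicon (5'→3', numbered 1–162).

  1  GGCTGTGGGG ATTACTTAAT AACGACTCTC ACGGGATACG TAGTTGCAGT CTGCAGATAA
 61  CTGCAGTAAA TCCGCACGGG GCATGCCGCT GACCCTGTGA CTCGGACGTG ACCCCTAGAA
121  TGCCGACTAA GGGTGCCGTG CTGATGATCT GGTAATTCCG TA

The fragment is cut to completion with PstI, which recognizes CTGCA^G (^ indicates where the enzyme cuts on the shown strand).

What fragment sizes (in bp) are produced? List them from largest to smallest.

PstI sites (CTGCAG) start at positions 51, 61.
PstI cuts after base 5 of each site (before the last base), so after positions 55, 65.
Linear molecule, 2 cuts → 3 fragments:
  1–55 → 55 bp
  56–65 → 10 bp
  66–162 → 97 bp
Sorted largest to smallest: 97, 55, 10 bp.

97, 55, 10 bp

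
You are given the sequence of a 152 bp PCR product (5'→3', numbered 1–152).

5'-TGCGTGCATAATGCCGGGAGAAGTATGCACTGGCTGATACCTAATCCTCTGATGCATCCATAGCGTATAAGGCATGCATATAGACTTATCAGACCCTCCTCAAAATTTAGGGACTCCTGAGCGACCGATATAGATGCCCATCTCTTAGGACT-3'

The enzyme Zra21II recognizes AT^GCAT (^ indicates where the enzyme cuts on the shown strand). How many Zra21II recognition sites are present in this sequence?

ATGCAT occurs starting at positions 52, 74.
Zra21II cuts at 2 sites.

2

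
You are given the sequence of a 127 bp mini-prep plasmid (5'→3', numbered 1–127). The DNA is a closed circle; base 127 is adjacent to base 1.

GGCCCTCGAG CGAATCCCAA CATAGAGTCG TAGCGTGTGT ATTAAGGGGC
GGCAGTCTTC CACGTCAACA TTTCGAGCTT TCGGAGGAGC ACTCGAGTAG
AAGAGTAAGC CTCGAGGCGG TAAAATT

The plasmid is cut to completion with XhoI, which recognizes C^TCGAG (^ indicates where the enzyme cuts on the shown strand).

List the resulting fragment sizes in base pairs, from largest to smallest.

XhoI sites (CTCGAG) start at positions 5, 92, 111.
XhoI cuts after the first base of each site, so after positions 5, 92, 111.
Circular molecule, 3 cuts → 3 fragments:
  6–92 → 87 bp
  93–111 → 19 bp
  112–127 then 1–5 → 16 + 5 = 21 bp
Sorted largest to smallest: 87, 21, 19 bp.

87, 21, 19 bp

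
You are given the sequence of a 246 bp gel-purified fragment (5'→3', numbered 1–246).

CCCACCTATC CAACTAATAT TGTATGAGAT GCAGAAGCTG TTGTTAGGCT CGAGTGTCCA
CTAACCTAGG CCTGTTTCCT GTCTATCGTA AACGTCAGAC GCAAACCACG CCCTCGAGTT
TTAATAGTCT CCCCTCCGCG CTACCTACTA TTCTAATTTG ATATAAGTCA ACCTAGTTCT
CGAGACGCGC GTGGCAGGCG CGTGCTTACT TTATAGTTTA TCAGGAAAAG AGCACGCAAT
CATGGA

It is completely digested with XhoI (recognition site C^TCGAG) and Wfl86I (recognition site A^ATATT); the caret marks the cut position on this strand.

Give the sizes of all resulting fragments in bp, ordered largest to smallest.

67, 66, 64, 33, 16 bp

XhoI sites (CTCGAG) start at positions 49, 113, 179.
XhoI cuts after the first base of each site, so after positions 49, 113, 179.
The Wfl86I site (AATATT) starts at position 16.
Wfl86I cuts after the first base of each site, so after position 16.
Combined cut positions: 16, 49, 113, 179.
Linear molecule, 4 cuts → 5 fragments:
  1–16 → 16 bp
  17–49 → 33 bp
  50–113 → 64 bp
  114–179 → 66 bp
  180–246 → 67 bp
Sorted largest to smallest: 67, 66, 64, 33, 16 bp.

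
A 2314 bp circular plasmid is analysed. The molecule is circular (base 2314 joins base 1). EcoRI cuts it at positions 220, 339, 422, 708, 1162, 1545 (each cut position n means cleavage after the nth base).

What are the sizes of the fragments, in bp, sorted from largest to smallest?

Circular molecule, 6 cuts → 6 fragments:
  339 − 220 = 119 bp
  422 − 339 = 83 bp
  708 − 422 = 286 bp
  1162 − 708 = 454 bp
  1545 − 1162 = 383 bp
  wrap: 2314 − 1545 + 220 = 989 bp
Sorted largest to smallest: 989, 454, 383, 286, 119, 83 bp.

989, 454, 383, 286, 119, 83 bp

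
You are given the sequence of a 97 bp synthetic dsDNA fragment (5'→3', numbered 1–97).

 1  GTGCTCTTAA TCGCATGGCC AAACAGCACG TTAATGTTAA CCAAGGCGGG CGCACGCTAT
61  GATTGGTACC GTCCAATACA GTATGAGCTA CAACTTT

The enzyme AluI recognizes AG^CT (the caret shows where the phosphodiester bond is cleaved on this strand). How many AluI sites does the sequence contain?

1

AGCT occurs starting at position 86.
AluI cuts at 1 site.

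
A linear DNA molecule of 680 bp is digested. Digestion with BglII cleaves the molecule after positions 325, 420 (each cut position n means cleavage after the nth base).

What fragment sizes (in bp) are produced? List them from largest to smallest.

Linear molecule, 2 cuts → 3 fragments:
  325 − 0 = 325 bp
  420 − 325 = 95 bp
  680 − 420 = 260 bp
Sorted largest to smallest: 325, 260, 95 bp.

325, 260, 95 bp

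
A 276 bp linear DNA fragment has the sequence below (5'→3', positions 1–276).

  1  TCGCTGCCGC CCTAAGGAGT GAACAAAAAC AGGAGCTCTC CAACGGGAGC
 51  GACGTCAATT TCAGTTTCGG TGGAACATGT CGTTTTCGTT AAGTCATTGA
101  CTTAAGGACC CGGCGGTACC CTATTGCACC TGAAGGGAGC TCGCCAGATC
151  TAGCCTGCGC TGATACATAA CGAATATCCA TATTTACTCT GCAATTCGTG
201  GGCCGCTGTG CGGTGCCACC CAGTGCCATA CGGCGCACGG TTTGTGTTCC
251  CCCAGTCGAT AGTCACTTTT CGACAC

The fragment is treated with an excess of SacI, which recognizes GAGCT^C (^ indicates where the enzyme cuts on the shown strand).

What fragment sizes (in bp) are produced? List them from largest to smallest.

135, 104, 37 bp

SacI sites (GAGCTC) start at positions 33, 137.
SacI cuts after base 5 of each site (before the last base), so after positions 37, 141.
Linear molecule, 2 cuts → 3 fragments:
  1–37 → 37 bp
  38–141 → 104 bp
  142–276 → 135 bp
Sorted largest to smallest: 135, 104, 37 bp.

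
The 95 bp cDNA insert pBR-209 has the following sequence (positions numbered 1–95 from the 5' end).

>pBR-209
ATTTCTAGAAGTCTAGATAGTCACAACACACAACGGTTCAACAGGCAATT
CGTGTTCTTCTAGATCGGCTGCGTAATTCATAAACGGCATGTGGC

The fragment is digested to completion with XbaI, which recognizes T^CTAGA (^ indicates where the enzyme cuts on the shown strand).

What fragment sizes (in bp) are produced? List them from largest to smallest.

XbaI sites (TCTAGA) start at positions 4, 12, 59.
XbaI cuts after the first base of each site, so after positions 4, 12, 59.
Linear molecule, 3 cuts → 4 fragments:
  1–4 → 4 bp
  5–12 → 8 bp
  13–59 → 47 bp
  60–95 → 36 bp
Sorted largest to smallest: 47, 36, 8, 4 bp.

47, 36, 8, 4 bp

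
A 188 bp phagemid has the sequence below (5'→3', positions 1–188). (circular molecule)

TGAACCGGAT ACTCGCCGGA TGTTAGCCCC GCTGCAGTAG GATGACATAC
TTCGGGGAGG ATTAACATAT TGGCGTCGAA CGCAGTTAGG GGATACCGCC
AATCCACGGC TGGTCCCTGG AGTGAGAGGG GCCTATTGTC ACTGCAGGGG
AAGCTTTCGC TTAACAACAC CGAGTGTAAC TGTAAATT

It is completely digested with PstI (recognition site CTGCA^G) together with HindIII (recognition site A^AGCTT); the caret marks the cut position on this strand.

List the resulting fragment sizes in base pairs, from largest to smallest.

PstI sites (CTGCAG) start at positions 32, 142.
PstI cuts after base 5 of each site (before the last base), so after positions 36, 146.
The HindIII site (AAGCTT) starts at position 151.
HindIII cuts after the first base of each site, so after position 151.
Combined cut positions: 36, 146, 151.
Circular molecule, 3 cuts → 3 fragments:
  37–146 → 110 bp
  147–151 → 5 bp
  152–188 then 1–36 → 37 + 36 = 73 bp
Sorted largest to smallest: 110, 73, 5 bp.

110, 73, 5 bp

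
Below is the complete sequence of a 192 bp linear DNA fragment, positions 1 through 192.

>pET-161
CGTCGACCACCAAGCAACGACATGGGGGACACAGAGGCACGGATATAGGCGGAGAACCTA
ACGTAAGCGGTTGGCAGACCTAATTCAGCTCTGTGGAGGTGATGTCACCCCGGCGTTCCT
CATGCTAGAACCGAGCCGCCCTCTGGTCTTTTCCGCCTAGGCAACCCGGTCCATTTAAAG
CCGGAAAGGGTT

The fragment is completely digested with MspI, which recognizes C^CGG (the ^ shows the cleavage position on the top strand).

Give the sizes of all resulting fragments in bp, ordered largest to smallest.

MspI sites (CCGG) start at positions 110, 166, 181.
MspI cuts after the first base of each site, so after positions 110, 166, 181.
Linear molecule, 3 cuts → 4 fragments:
  1–110 → 110 bp
  111–166 → 56 bp
  167–181 → 15 bp
  182–192 → 11 bp
Sorted largest to smallest: 110, 56, 15, 11 bp.

110, 56, 15, 11 bp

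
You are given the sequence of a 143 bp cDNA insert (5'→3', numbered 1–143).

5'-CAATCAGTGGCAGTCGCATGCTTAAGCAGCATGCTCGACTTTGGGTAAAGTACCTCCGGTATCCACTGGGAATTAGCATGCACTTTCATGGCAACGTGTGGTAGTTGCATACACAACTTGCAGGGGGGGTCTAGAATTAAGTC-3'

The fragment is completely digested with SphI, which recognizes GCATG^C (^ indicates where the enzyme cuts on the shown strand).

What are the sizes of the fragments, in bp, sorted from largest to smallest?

SphI sites (GCATGC) start at positions 16, 29, 76.
SphI cuts after base 5 of each site (before the last base), so after positions 20, 33, 80.
Linear molecule, 3 cuts → 4 fragments:
  1–20 → 20 bp
  21–33 → 13 bp
  34–80 → 47 bp
  81–143 → 63 bp
Sorted largest to smallest: 63, 47, 20, 13 bp.

63, 47, 20, 13 bp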